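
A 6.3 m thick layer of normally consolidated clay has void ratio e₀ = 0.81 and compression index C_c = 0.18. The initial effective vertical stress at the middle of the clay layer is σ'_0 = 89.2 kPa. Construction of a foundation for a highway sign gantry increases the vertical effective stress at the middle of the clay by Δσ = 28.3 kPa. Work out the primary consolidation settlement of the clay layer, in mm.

Final effective stress: σ'_f = σ'_0 + Δσ = 89.2 + 28.3 = 117.5 kPa.
Normally consolidated clay, so the full stress increment lies on the virgin compression line:
S_c = C_c·H/(1+e₀)·log₁₀(σ'_f/σ'_0) = 0.18×6.3/(1+0.81)×log₁₀(117.5/89.2)
    = 0.62652 × 0.11967 = 0.07498 m

S_c ≈ 75 mm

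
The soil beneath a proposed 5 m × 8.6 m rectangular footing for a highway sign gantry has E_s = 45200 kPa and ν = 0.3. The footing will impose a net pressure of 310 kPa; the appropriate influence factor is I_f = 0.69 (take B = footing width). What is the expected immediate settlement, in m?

S_e ≈ 0.0215 m

Immediate (elastic) settlement: S_e = q·B·(1−ν²)/E_s · I_f.
S_e = 310 × 5 × (1 − 0.3²) / 45200 × 0.69
    = 310 × 5 × 0.91 / 45200 × 0.69
    = 0.02153 m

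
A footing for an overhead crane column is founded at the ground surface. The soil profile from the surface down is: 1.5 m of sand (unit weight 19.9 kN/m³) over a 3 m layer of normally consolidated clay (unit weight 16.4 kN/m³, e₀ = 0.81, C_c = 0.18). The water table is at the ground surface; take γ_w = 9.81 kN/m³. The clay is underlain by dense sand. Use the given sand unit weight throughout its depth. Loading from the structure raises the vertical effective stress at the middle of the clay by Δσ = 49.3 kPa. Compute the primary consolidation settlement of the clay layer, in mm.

Mid-depth of clay below the ground surface: z = 1.5 + 3/2 = 3 m.
Total vertical stress at mid-clay: σ_v = 19.9×1.5 + 16.4×1.5 = 54.45 kPa.
Pore pressure: u = 9.81×(3 − 0) = 29.43 kPa.
Initial effective stress: σ'_0 = σ_v − u = 54.45 − 29.43 = 25.02 kPa.
Final effective stress: σ'_f = σ'_0 + Δσ = 25.02 + 49.3 = 74.32 kPa.
Normally consolidated clay, so the full stress increment lies on the virgin compression line:
S_c = C_c·H/(1+e₀)·log₁₀(σ'_f/σ'_0) = 0.18×3/(1+0.81)×log₁₀(74.32/25.02)
    = 0.29834 × 0.47282 = 0.1411 m

S_c ≈ 141 mm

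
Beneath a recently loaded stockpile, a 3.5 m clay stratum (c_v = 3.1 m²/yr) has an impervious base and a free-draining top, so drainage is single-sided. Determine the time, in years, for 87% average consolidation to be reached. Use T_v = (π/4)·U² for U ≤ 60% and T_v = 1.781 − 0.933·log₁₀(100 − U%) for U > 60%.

Drainage path length: H_d = H = 3.5 m (single drainage).
U > 60%: T_v = 1.781 − 0.933·log₁₀(100 − 87) = 0.74169.
t = T_v·H_d²/c_v = 0.74169×3.5²/3.1 = 2.931 years.

t ≈ 2.93 years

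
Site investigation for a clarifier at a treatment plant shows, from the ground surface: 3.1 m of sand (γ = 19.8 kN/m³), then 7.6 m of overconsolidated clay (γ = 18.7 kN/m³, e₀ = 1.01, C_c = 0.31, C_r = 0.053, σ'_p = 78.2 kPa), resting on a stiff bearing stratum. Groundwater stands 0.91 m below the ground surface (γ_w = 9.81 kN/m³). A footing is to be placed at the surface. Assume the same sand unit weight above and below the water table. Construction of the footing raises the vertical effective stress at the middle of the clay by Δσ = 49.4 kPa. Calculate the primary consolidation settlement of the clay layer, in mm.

Mid-depth of clay below the ground surface: z = 3.1 + 7.6/2 = 6.9 m.
Total vertical stress at mid-clay: σ_v = 19.8×3.1 + 18.7×3.8 = 132.44 kPa.
Pore pressure: u = 9.81×(6.9 − 0.91) = 58.762 kPa.
Initial effective stress: σ'_0 = σ_v − u = 132.44 − 58.762 = 73.678 kPa.
Final effective stress: σ'_f = 73.678 + 49.4 = 123.08 kPa.
σ'_f = 123.08 > σ'_p = 78.2 kPa, so the stress path crosses the preconsolidation pressure — recompression up to σ'_p, then virgin compression beyond:
S_c = H/(1+e₀)·[C_r·log₁₀(σ'_p/σ'_0) + C_c·log₁₀(σ'_f/σ'_p)]
    = 7.6/2.01 × [0.053×log₁₀(78.2/73.678) + 0.31×log₁₀(123.08/78.2)]
    = 3.7811 × [0.0013711 + 0.061064] = 0.2361 m

S_c ≈ 236 mm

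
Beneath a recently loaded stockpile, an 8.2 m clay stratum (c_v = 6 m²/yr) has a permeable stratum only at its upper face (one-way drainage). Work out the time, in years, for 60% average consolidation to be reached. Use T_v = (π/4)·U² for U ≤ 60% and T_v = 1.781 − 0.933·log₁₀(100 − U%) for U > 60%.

t ≈ 3.17 years

Drainage path length: H_d = H = 8.2 m (single drainage).
U ≤ 60%: T_v = (π/4)·U² = (π/4)×0.6² = 0.28274.
t = T_v·H_d²/c_v = 0.28274×8.2²/6 = 3.169 years.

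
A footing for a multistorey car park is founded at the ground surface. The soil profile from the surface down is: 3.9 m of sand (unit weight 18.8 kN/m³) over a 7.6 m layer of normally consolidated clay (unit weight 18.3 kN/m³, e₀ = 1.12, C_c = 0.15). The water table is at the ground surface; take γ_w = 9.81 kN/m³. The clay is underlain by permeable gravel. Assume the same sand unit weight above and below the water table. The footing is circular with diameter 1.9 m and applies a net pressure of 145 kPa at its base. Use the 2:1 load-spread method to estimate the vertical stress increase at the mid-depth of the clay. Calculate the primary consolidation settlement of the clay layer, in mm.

S_c ≈ 18.9 mm

Mid-depth of clay below the ground surface: z = 3.9 + 7.6/2 = 7.7 m.
Total vertical stress at mid-clay: σ_v = 18.8×3.9 + 18.3×3.8 = 142.86 kPa.
Pore pressure: u = 9.81×(7.7 − 0) = 75.537 kPa.
Initial effective stress: σ'_0 = σ_v − u = 142.86 − 75.537 = 67.323 kPa.
Stress increase at mid-clay by the 2:1 spreading method:
Δσ ≈ qD²/(D+z)² = 145×1.9²/(1.9+7.7)² = 5.6798 kPa
Final effective stress: σ'_f = σ'_0 + Δσ = 67.323 + 5.6798 = 73.003 kPa.
Normally consolidated clay, so the full stress increment lies on the virgin compression line:
S_c = C_c·H/(1+e₀)·log₁₀(σ'_f/σ'_0) = 0.15×7.6/(1+1.12)×log₁₀(73.003/67.323)
    = 0.53774 × 0.035177 = 0.01892 m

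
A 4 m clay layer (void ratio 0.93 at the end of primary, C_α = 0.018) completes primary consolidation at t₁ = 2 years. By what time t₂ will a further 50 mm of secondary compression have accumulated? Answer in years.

S_s = C_α·H/(1+e_p)·log₁₀(t₂/t₁) ⇒ log₁₀(t₂/t₁) = S_s·(1+e_p)/(C_α·H).
log₁₀(t₂/t₁) = 0.05 × (1+0.93) / (0.018×4) = 1.34
t₂ = t₁ × 10^1.34 = 2 × 21.89 = 43.78 years

t₂ ≈ 43.8 years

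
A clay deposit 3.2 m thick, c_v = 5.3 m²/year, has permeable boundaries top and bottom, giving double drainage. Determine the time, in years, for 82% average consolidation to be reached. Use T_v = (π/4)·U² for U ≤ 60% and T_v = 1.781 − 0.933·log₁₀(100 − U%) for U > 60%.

Drainage path length: H_d = H/2 = 1.6 m (double drainage).
U > 60%: T_v = 1.781 − 0.933·log₁₀(100 − 82) = 0.60983.
t = T_v·H_d²/c_v = 0.60983×1.6²/5.3 = 0.2946 years.

t ≈ 0.295 years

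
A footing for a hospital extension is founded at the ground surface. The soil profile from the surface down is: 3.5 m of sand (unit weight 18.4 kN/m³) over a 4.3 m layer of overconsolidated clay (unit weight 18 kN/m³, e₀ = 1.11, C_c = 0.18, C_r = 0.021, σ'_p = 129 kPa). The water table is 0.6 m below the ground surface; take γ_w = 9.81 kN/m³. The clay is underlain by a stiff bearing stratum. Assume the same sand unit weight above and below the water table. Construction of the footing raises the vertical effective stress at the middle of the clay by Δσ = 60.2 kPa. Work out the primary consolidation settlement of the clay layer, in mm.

Mid-depth of clay below the ground surface: z = 3.5 + 4.3/2 = 5.65 m.
Total vertical stress at mid-clay: σ_v = 18.4×3.5 + 18×2.15 = 103.1 kPa.
Pore pressure: u = 9.81×(5.65 − 0.6) = 49.541 kPa.
Initial effective stress: σ'_0 = σ_v − u = 103.1 − 49.541 = 53.559 kPa.
Final effective stress: σ'_f = 53.559 + 60.2 = 113.76 kPa.
σ'_f = 113.76 ≤ σ'_p = 129 kPa, so the clay remains overconsolidated and only the recompression index applies:
S_c = C_r·H/(1+e₀)·log₁₀(σ'_f/σ'_0) = 0.021×4.3/2.11×log₁₀(113.76/53.559)
    = 0.042796 × 0.32716 = 0.014 m

S_c ≈ 14 mm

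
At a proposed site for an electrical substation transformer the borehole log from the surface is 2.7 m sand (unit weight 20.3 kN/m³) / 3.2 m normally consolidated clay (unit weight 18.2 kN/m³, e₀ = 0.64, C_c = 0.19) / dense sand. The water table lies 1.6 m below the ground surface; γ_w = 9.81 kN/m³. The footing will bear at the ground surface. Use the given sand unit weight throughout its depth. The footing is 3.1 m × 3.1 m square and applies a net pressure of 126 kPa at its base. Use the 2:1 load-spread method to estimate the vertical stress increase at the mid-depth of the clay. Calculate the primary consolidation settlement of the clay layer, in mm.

S_c ≈ 52.4 mm

Mid-depth of clay below the ground surface: z = 2.7 + 3.2/2 = 4.3 m.
Total vertical stress at mid-clay: σ_v = 20.3×2.7 + 18.2×1.6 = 83.93 kPa.
Pore pressure: u = 9.81×(4.3 − 1.6) = 26.487 kPa.
Initial effective stress: σ'_0 = σ_v − u = 83.93 − 26.487 = 57.443 kPa.
Stress increase at mid-clay by the 2:1 spreading method:
Δσ = qBL/((B+z)(L+z)) = 126×3.1×3.1/((3.1+4.3)(3.1+4.3)) = 22.112 kPa
Final effective stress: σ'_f = σ'_0 + Δσ = 57.443 + 22.112 = 79.555 kPa.
Normally consolidated clay, so the full stress increment lies on the virgin compression line:
S_c = C_c·H/(1+e₀)·log₁₀(σ'_f/σ'_0) = 0.19×3.2/(1+0.64)×log₁₀(79.555/57.443)
    = 0.37073 × 0.14143 = 0.05243 m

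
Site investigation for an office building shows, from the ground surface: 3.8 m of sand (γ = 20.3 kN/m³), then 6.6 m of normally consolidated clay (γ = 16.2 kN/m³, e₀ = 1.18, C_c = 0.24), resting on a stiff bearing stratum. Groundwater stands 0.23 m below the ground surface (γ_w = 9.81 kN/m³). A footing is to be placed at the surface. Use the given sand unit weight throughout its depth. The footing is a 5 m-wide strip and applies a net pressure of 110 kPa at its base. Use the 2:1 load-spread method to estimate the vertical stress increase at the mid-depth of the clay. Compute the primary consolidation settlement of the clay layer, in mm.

Mid-depth of clay below the ground surface: z = 3.8 + 6.6/2 = 7.1 m.
Total vertical stress at mid-clay: σ_v = 20.3×3.8 + 16.2×3.3 = 130.6 kPa.
Pore pressure: u = 9.81×(7.1 − 0.23) = 67.395 kPa.
Initial effective stress: σ'_0 = σ_v − u = 130.6 − 67.395 = 63.205 kPa.
Stress increase at mid-clay by the 2:1 spreading method:
Δσ = qB/(B+z) = 110×5/(5+7.1) = 45.455 kPa
Final effective stress: σ'_f = σ'_0 + Δσ = 63.205 + 45.455 = 108.66 kPa.
Normally consolidated clay, so the full stress increment lies on the virgin compression line:
S_c = C_c·H/(1+e₀)·log₁₀(σ'_f/σ'_0) = 0.24×6.6/(1+1.18)×log₁₀(108.66/63.205)
    = 0.72661 × 0.23532 = 0.171 m

S_c ≈ 171 mm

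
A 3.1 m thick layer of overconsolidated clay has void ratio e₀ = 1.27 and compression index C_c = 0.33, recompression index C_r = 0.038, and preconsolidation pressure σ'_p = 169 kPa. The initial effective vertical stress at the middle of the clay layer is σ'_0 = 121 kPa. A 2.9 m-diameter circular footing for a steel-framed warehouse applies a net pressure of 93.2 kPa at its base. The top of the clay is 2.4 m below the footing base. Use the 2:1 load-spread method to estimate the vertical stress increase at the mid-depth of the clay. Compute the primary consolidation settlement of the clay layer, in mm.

Mid-depth of clay below the footing base: z = 2.4 + 3.1/2 = 3.95 m.
Stress increase at mid-clay by the 2:1 spreading method:
Δσ ≈ qD²/(D+z)² = 93.2×2.9²/(2.9+3.95)² = 16.704 kPa
Final effective stress: σ'_f = 121 + 16.704 = 137.7 kPa.
σ'_f = 137.7 ≤ σ'_p = 169 kPa, so the clay remains overconsolidated and only the recompression index applies:
S_c = C_r·H/(1+e₀)·log₁₀(σ'_f/σ'_0) = 0.038×3.1/2.27×log₁₀(137.7/121)
    = 0.051893 × 0.056149 = 0.002914 m

S_c ≈ 2.91 mm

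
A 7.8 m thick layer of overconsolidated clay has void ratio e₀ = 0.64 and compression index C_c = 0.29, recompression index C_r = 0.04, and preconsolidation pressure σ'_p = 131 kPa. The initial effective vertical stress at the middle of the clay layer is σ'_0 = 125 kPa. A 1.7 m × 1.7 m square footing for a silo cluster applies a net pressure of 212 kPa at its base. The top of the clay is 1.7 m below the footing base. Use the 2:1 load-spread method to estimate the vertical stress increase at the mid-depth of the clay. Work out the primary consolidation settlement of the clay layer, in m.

S_c ≈ 0.0285 m

Mid-depth of clay below the footing base: z = 1.7 + 7.8/2 = 5.6 m.
Stress increase at mid-clay by the 2:1 spreading method:
Δσ = qBL/((B+z)(L+z)) = 212×1.7×1.7/((1.7+5.6)(1.7+5.6)) = 11.497 kPa
Final effective stress: σ'_f = 125 + 11.497 = 136.5 kPa.
σ'_f = 136.5 > σ'_p = 131 kPa, so the stress path crosses the preconsolidation pressure — recompression up to σ'_p, then virgin compression beyond:
S_c = H/(1+e₀)·[C_r·log₁₀(σ'_p/σ'_0) + C_c·log₁₀(σ'_f/σ'_p)]
    = 7.8/1.64 × [0.04×log₁₀(131/125) + 0.29×log₁₀(136.5/131)]
    = 4.7561 × [0.00081445 + 0.0051798] = 0.02851 m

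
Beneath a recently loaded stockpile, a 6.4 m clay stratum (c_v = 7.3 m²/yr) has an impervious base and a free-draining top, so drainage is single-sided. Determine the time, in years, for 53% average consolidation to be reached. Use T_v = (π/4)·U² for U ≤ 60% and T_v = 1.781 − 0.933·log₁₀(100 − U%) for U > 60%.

Drainage path length: H_d = H = 6.4 m (single drainage).
U ≤ 60%: T_v = (π/4)·U² = (π/4)×0.53² = 0.22062.
t = T_v·H_d²/c_v = 0.22062×6.4²/7.3 = 1.238 years.

t ≈ 1.24 years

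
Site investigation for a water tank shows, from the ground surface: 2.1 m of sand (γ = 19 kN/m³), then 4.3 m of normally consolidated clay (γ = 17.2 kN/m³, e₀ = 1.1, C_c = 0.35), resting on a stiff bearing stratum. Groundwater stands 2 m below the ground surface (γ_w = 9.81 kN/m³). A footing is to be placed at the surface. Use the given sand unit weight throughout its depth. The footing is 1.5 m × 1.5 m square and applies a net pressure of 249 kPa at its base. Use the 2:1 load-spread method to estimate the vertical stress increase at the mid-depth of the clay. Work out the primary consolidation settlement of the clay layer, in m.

Mid-depth of clay below the ground surface: z = 2.1 + 4.3/2 = 4.25 m.
Total vertical stress at mid-clay: σ_v = 19×2.1 + 17.2×2.15 = 76.88 kPa.
Pore pressure: u = 9.81×(4.25 − 2) = 22.073 kPa.
Initial effective stress: σ'_0 = σ_v − u = 76.88 − 22.073 = 54.807 kPa.
Stress increase at mid-clay by the 2:1 spreading method:
Δσ = qBL/((B+z)(L+z)) = 249×1.5×1.5/((1.5+4.25)(1.5+4.25)) = 16.945 kPa
Final effective stress: σ'_f = σ'_0 + Δσ = 54.807 + 16.945 = 71.752 kPa.
Normally consolidated clay, so the full stress increment lies on the virgin compression line:
S_c = C_c·H/(1+e₀)·log₁₀(σ'_f/σ'_0) = 0.35×4.3/(1+1.1)×log₁₀(71.752/54.807)
    = 0.71667 × 0.117 = 0.08385 m

S_c ≈ 0.0839 m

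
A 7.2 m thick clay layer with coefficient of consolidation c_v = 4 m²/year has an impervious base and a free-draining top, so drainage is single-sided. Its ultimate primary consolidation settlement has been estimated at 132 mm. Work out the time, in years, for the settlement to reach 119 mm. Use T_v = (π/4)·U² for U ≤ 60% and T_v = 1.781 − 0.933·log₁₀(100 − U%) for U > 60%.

t ≈ 11.1 years

Drainage path length: H_d = H = 7.2 m (single drainage).
U = S(t)/S_ult = 119/132 = 0.9015.
U > 60%: T_v = 1.781 − 0.933·log₁₀(100 − 90.152) = 0.85419.
t = T_v·H_d²/c_v = 0.85419×7.2²/4 = 11.07 years.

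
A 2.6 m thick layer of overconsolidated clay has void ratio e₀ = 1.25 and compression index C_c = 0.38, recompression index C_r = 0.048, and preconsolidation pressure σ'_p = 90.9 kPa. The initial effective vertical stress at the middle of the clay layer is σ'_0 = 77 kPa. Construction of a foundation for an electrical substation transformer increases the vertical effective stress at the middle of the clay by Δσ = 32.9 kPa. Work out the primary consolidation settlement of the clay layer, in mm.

Final effective stress: σ'_f = 77 + 32.9 = 109.9 kPa.
σ'_f = 109.9 > σ'_p = 90.9 kPa, so the stress path crosses the preconsolidation pressure — recompression up to σ'_p, then virgin compression beyond:
S_c = H/(1+e₀)·[C_r·log₁₀(σ'_p/σ'_0) + C_c·log₁₀(σ'_f/σ'_p)]
    = 2.6/2.25 × [0.048×log₁₀(90.9/77) + 0.38×log₁₀(109.9/90.9)]
    = 1.1556 × [0.0034595 + 0.031325] = 0.0402 m

S_c ≈ 40.2 mm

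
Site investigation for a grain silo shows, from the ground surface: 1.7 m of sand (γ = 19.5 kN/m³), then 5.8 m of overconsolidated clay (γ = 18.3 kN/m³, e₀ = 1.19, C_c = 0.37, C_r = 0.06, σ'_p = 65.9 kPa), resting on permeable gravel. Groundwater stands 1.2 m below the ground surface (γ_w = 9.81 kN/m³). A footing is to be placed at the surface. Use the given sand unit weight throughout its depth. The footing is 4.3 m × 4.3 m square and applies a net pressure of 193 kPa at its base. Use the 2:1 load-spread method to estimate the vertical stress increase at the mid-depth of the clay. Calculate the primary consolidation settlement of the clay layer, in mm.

S_c ≈ 184 mm

Mid-depth of clay below the ground surface: z = 1.7 + 5.8/2 = 4.6 m.
Total vertical stress at mid-clay: σ_v = 19.5×1.7 + 18.3×2.9 = 86.22 kPa.
Pore pressure: u = 9.81×(4.6 − 1.2) = 33.354 kPa.
Initial effective stress: σ'_0 = σ_v − u = 86.22 − 33.354 = 52.866 kPa.
Stress increase at mid-clay by the 2:1 spreading method:
Δσ = qBL/((B+z)(L+z)) = 193×4.3×4.3/((4.3+4.6)(4.3+4.6)) = 45.052 kPa
Final effective stress: σ'_f = 52.866 + 45.052 = 97.918 kPa.
σ'_f = 97.918 > σ'_p = 65.9 kPa, so the stress path crosses the preconsolidation pressure — recompression up to σ'_p, then virgin compression beyond:
S_c = H/(1+e₀)·[C_r·log₁₀(σ'_p/σ'_0) + C_c·log₁₀(σ'_f/σ'_p)]
    = 5.8/2.19 × [0.06×log₁₀(65.9/52.866) + 0.37×log₁₀(97.918/65.9)]
    = 2.6484 × [0.0057425 + 0.063632] = 0.1837 m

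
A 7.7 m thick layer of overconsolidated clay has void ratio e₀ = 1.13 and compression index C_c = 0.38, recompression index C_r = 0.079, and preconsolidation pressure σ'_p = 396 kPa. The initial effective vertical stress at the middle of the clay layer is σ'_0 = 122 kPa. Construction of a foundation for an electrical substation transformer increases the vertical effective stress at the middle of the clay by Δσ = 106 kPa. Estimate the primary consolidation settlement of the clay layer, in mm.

Final effective stress: σ'_f = 122 + 106 = 228 kPa.
σ'_f = 228 ≤ σ'_p = 396 kPa, so the clay remains overconsolidated and only the recompression index applies:
S_c = C_r·H/(1+e₀)·log₁₀(σ'_f/σ'_0) = 0.079×7.7/2.13×log₁₀(228/122)
    = 0.28559 × 0.27158 = 0.07756 m

S_c ≈ 77.6 mm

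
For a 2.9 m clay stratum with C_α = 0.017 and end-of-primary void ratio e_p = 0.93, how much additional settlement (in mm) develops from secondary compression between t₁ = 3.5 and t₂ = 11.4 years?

Secondary compression: S_s = C_α·H/(1+e_p)·log₁₀(t₂/t₁)
S_s = 0.017×2.9/(1+0.93)×log₁₀(11.4/3.5)
    = 0.02554 × 0.5128 = 0.0131 m

S_s ≈ 13.1 mm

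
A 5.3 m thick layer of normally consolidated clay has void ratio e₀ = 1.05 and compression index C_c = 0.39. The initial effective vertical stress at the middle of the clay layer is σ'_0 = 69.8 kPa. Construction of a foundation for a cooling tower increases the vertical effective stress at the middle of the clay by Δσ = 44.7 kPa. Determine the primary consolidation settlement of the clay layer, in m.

S_c ≈ 0.217 m

Final effective stress: σ'_f = σ'_0 + Δσ = 69.8 + 44.7 = 114.5 kPa.
Normally consolidated clay, so the full stress increment lies on the virgin compression line:
S_c = C_c·H/(1+e₀)·log₁₀(σ'_f/σ'_0) = 0.39×5.3/(1+1.05)×log₁₀(114.5/69.8)
    = 1.0083 × 0.21495 = 0.2167 m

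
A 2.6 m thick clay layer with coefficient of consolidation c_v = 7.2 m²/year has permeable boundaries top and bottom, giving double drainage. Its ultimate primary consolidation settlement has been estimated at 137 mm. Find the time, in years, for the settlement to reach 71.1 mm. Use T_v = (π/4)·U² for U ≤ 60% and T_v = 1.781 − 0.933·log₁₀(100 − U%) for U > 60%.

t ≈ 0.0497 years

Drainage path length: H_d = H/2 = 1.3 m (double drainage).
U = S(t)/S_ult = 71.1/137 = 0.519.
U ≤ 60%: T_v = (π/4)·U² = (π/4)×0.51898² = 0.21154.
t = T_v·H_d²/c_v = 0.21154×1.3²/7.2 = 0.04965 years.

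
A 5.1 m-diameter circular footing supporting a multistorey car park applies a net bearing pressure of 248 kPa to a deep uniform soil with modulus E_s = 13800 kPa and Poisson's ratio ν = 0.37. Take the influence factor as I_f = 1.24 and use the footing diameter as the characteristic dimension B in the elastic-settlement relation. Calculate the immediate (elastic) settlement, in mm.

Immediate (elastic) settlement: S_e = q·B·(1−ν²)/E_s · I_f.
S_e = 248 × 5.1 × (1 − 0.37²) / 13800 × 1.24
    = 248 × 5.1 × 0.8631 / 13800 × 1.24
    = 0.09809 m = 98.09 mm

S_e ≈ 98.1 mm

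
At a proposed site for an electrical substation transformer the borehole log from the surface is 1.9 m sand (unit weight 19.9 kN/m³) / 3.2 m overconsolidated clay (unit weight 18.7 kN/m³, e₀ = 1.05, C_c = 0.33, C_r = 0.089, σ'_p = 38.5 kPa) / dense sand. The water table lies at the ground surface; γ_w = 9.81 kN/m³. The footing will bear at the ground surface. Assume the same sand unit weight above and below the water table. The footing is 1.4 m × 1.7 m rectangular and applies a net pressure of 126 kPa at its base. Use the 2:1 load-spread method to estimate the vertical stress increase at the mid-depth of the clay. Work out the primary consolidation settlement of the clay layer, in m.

S_c ≈ 0.0443 m

Mid-depth of clay below the ground surface: z = 1.9 + 3.2/2 = 3.5 m.
Total vertical stress at mid-clay: σ_v = 19.9×1.9 + 18.7×1.6 = 67.73 kPa.
Pore pressure: u = 9.81×(3.5 − 0) = 34.335 kPa.
Initial effective stress: σ'_0 = σ_v − u = 67.73 − 34.335 = 33.395 kPa.
Stress increase at mid-clay by the 2:1 spreading method:
Δσ = qBL/((B+z)(L+z)) = 126×1.4×1.7/((1.4+3.5)(1.7+3.5)) = 11.769 kPa
Final effective stress: σ'_f = 33.395 + 11.769 = 45.164 kPa.
σ'_f = 45.164 > σ'_p = 38.5 kPa, so the stress path crosses the preconsolidation pressure — recompression up to σ'_p, then virgin compression beyond:
S_c = H/(1+e₀)·[C_r·log₁₀(σ'_p/σ'_0) + C_c·log₁₀(σ'_f/σ'_p)]
    = 3.2/2.05 × [0.089×log₁₀(38.5/33.395) + 0.33×log₁₀(45.164/38.5)]
    = 1.561 × [0.0054984 + 0.022879] = 0.0443 m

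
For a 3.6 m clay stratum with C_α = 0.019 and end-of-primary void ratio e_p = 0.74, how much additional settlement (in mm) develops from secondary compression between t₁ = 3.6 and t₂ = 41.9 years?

S_s ≈ 41.9 mm

Secondary compression: S_s = C_α·H/(1+e_p)·log₁₀(t₂/t₁)
S_s = 0.019×3.6/(1+0.74)×log₁₀(41.9/3.6)
    = 0.03931 × 1.066 = 0.0419 m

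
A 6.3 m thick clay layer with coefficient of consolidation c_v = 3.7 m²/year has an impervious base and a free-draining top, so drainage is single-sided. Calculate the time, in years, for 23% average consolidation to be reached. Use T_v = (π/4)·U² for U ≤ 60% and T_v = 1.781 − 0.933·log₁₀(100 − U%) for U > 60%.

t ≈ 0.446 years

Drainage path length: H_d = H = 6.3 m (single drainage).
U ≤ 60%: T_v = (π/4)·U² = (π/4)×0.23² = 0.041548.
t = T_v·H_d²/c_v = 0.041548×6.3²/3.7 = 0.4457 years.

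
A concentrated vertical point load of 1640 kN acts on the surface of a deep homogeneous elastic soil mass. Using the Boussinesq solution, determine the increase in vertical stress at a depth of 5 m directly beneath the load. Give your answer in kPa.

Boussinesq vertical stress below a point load on an elastic half-space:
Δσ_z = 3P/(2πz²) · [1 + (r/z)²]^(−5/2)
r/z = 0/5 = 0; [1+(r/z)²]^(−5/2) = 1.
Δσ_z = 3×1640/(2π×5²) × 1 = 31.322 × 1 = 31.32 kPa

Δσ_z ≈ 31.3 kPa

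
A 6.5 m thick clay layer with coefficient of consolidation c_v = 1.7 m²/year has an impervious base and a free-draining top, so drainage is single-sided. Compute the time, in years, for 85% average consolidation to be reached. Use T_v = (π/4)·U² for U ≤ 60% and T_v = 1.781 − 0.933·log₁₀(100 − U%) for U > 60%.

Drainage path length: H_d = H = 6.5 m (single drainage).
U > 60%: T_v = 1.781 − 0.933·log₁₀(100 − 85) = 0.68371.
t = T_v·H_d²/c_v = 0.68371×6.5²/1.7 = 16.99 years.

t ≈ 17 years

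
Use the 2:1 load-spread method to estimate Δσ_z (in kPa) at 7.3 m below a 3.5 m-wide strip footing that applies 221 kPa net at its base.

Δσ_z ≈ 71.6 kPa

By the 2:1 method the load spreads at 1 horizontal : 2 vertical, so at depth z the loaded area has grown by z in each plan dimension:
Δσ = qB/(B+z) = 221×3.5/(3.5+7.3) = 71.62 kPa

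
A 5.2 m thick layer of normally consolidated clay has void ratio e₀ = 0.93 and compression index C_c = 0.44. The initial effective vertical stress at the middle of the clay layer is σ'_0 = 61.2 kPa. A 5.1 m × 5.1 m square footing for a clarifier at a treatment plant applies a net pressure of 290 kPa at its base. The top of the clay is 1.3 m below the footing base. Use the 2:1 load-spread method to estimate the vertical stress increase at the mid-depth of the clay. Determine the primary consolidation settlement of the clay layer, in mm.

S_c ≈ 476 mm

Mid-depth of clay below the footing base: z = 1.3 + 5.2/2 = 3.9 m.
Stress increase at mid-clay by the 2:1 spreading method:
Δσ = qBL/((B+z)(L+z)) = 290×5.1×5.1/((5.1+3.9)(5.1+3.9)) = 93.122 kPa
Final effective stress: σ'_f = σ'_0 + Δσ = 61.2 + 93.122 = 154.32 kPa.
Normally consolidated clay, so the full stress increment lies on the virgin compression line:
S_c = C_c·H/(1+e₀)·log₁₀(σ'_f/σ'_0) = 0.44×5.2/(1+0.93)×log₁₀(154.32/61.2)
    = 1.1855 × 0.40167 = 0.4762 m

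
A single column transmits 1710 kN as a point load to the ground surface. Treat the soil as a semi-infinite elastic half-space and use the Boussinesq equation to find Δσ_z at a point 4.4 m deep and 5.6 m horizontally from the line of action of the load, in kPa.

Boussinesq vertical stress below a point load on an elastic half-space:
Δσ_z = 3P/(2πz²) · [1 + (r/z)²]^(−5/2)
r/z = 5.6/4.4 = 1.2727; [1+(r/z)²]^(−5/2) = 0.090015.
Δσ_z = 3×1710/(2π×4.4²) × 0.090015 = 42.173 × 0.090015 = 3.796 kPa

Δσ_z ≈ 3.8 kPa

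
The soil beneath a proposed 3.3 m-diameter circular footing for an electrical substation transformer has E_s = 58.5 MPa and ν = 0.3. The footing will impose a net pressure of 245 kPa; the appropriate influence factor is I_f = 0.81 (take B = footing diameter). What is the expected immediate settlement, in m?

Immediate (elastic) settlement: S_e = q·B·(1−ν²)/E_s · I_f.
E_s = 58.5 MPa = 58500 kPa.
S_e = 245 × 3.3 × (1 − 0.3²) / 58500 × 0.81
    = 245 × 3.3 × 0.91 / 58500 × 0.81
    = 0.01019 m

S_e ≈ 0.0102 m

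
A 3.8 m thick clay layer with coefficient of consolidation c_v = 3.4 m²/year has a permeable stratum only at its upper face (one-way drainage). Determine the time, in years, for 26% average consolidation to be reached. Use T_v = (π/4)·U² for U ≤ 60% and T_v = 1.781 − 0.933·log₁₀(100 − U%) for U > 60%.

Drainage path length: H_d = H = 3.8 m (single drainage).
U ≤ 60%: T_v = (π/4)·U² = (π/4)×0.26² = 0.053093.
t = T_v·H_d²/c_v = 0.053093×3.8²/3.4 = 0.2255 years.

t ≈ 0.225 years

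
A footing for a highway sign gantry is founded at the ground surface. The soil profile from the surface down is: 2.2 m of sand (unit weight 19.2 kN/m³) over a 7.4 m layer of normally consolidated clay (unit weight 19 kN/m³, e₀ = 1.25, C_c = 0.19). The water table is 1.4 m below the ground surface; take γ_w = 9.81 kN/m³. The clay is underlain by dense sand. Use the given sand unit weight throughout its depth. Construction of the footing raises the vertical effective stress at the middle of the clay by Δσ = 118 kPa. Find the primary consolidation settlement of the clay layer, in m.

Mid-depth of clay below the ground surface: z = 2.2 + 7.4/2 = 5.9 m.
Total vertical stress at mid-clay: σ_v = 19.2×2.2 + 19×3.7 = 112.54 kPa.
Pore pressure: u = 9.81×(5.9 − 1.4) = 44.145 kPa.
Initial effective stress: σ'_0 = σ_v − u = 112.54 − 44.145 = 68.395 kPa.
Final effective stress: σ'_f = σ'_0 + Δσ = 68.395 + 118 = 186.39 kPa.
Normally consolidated clay, so the full stress increment lies on the virgin compression line:
S_c = C_c·H/(1+e₀)·log₁₀(σ'_f/σ'_0) = 0.19×7.4/(1+1.25)×log₁₀(186.39/68.395)
    = 0.62489 × 0.4354 = 0.2721 m

S_c ≈ 0.272 m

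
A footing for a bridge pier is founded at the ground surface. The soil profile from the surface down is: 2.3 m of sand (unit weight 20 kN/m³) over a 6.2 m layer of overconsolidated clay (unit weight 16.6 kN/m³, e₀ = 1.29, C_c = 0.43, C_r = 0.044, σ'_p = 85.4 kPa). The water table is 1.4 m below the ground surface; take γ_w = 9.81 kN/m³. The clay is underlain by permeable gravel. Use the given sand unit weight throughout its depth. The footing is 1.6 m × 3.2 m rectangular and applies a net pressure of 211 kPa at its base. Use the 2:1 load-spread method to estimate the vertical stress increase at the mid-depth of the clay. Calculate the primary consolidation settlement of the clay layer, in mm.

S_c ≈ 13.9 mm

Mid-depth of clay below the ground surface: z = 2.3 + 6.2/2 = 5.4 m.
Total vertical stress at mid-clay: σ_v = 20×2.3 + 16.6×3.1 = 97.46 kPa.
Pore pressure: u = 9.81×(5.4 − 1.4) = 39.24 kPa.
Initial effective stress: σ'_0 = σ_v − u = 97.46 − 39.24 = 58.22 kPa.
Stress increase at mid-clay by the 2:1 spreading method:
Δσ = qBL/((B+z)(L+z)) = 211×1.6×3.2/((1.6+5.4)(3.2+5.4)) = 17.946 kPa
Final effective stress: σ'_f = 58.22 + 17.946 = 76.166 kPa.
σ'_f = 76.166 ≤ σ'_p = 85.4 kPa, so the clay remains overconsolidated and only the recompression index applies:
S_c = C_r·H/(1+e₀)·log₁₀(σ'_f/σ'_0) = 0.044×6.2/2.29×log₁₀(76.166/58.22)
    = 0.11913 × 0.11669 = 0.0139 m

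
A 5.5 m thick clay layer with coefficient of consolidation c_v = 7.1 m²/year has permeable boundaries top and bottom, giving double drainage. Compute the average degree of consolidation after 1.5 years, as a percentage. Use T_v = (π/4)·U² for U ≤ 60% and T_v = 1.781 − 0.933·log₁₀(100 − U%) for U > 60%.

Drainage path length: H_d = H/2 = 2.75 m (double drainage).
T_v = c_v·t/H_d² = 7.1×1.5/2.75² = 1.4083.
T_v = 1.4083 corresponds to the U > 60% branch:
U = 1 − 10^((1.781 − T_v)/0.933)/100 = 0.9749

U ≈ 97.5 %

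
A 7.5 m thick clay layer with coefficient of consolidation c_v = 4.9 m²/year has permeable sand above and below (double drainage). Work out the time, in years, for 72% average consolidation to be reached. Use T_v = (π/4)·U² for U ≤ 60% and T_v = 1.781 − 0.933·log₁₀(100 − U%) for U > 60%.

t ≈ 1.24 years

Drainage path length: H_d = H/2 = 3.75 m (double drainage).
U > 60%: T_v = 1.781 − 0.933·log₁₀(100 − 72) = 0.4308.
t = T_v·H_d²/c_v = 0.4308×3.75²/4.9 = 1.236 years.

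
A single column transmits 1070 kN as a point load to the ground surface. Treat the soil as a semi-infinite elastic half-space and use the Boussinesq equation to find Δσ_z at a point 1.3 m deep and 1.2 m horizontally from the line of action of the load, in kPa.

Boussinesq vertical stress below a point load on an elastic half-space:
Δσ_z = 3P/(2πz²) · [1 + (r/z)²]^(−5/2)
r/z = 1.2/1.3 = 0.92308; [1+(r/z)²]^(−5/2) = 0.21422.
Δσ_z = 3×1070/(2π×1.3²) × 0.21422 = 302.3 × 0.21422 = 64.76 kPa

Δσ_z ≈ 64.8 kPa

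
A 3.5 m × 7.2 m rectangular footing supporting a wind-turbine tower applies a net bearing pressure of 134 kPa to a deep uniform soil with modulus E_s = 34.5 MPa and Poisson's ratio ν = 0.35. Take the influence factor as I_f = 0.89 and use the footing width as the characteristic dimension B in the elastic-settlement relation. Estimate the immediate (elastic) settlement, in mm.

S_e ≈ 10.6 mm

Immediate (elastic) settlement: S_e = q·B·(1−ν²)/E_s · I_f.
E_s = 34.5 MPa = 34500 kPa.
S_e = 134 × 3.5 × (1 − 0.35²) / 34500 × 0.89
    = 134 × 3.5 × 0.8775 / 34500 × 0.89
    = 0.01062 m = 10.62 mm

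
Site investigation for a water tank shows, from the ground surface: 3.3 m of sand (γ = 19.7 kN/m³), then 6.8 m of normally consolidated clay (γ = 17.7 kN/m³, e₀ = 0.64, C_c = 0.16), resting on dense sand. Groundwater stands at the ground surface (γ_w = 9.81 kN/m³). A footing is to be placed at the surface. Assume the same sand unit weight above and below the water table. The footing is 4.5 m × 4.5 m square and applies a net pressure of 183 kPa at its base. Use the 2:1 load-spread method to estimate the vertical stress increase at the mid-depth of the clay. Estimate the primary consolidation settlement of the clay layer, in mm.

S_c ≈ 116 mm

Mid-depth of clay below the ground surface: z = 3.3 + 6.8/2 = 6.7 m.
Total vertical stress at mid-clay: σ_v = 19.7×3.3 + 17.7×3.4 = 125.19 kPa.
Pore pressure: u = 9.81×(6.7 − 0) = 65.727 kPa.
Initial effective stress: σ'_0 = σ_v − u = 125.19 − 65.727 = 59.463 kPa.
Stress increase at mid-clay by the 2:1 spreading method:
Δσ = qBL/((B+z)(L+z)) = 183×4.5×4.5/((4.5+6.7)(4.5+6.7)) = 29.542 kPa
Final effective stress: σ'_f = σ'_0 + Δσ = 59.463 + 29.542 = 89.005 kPa.
Normally consolidated clay, so the full stress increment lies on the virgin compression line:
S_c = C_c·H/(1+e₀)·log₁₀(σ'_f/σ'_0) = 0.16×6.8/(1+0.64)×log₁₀(89.005/59.463)
    = 0.66341 × 0.17517 = 0.1162 m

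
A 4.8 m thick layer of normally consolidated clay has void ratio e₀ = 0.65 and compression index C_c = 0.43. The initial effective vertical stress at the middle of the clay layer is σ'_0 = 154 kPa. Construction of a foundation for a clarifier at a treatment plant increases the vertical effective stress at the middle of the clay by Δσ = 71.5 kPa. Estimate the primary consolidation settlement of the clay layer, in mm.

S_c ≈ 207 mm

Final effective stress: σ'_f = σ'_0 + Δσ = 154 + 71.5 = 225.5 kPa.
Normally consolidated clay, so the full stress increment lies on the virgin compression line:
S_c = C_c·H/(1+e₀)·log₁₀(σ'_f/σ'_0) = 0.43×4.8/(1+0.65)×log₁₀(225.5/154)
    = 1.2509 × 0.16563 = 0.2072 m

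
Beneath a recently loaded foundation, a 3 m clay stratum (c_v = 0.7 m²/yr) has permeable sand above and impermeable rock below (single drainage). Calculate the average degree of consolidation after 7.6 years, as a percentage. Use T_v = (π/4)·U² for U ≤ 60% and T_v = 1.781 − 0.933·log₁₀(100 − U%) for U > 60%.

U ≈ 81.1 %

Drainage path length: H_d = H = 3 m (single drainage).
T_v = c_v·t/H_d² = 0.7×7.6/3² = 0.59111.
T_v = 0.59111 corresponds to the U > 60% branch:
U = 1 − 10^((1.781 − T_v)/0.933)/100 = 0.8115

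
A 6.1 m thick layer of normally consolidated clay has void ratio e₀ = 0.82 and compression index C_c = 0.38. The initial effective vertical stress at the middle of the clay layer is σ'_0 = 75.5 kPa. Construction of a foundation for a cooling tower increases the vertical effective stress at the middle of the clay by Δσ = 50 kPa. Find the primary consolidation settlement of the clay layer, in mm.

S_c ≈ 281 mm

Final effective stress: σ'_f = σ'_0 + Δσ = 75.5 + 50 = 125.5 kPa.
Normally consolidated clay, so the full stress increment lies on the virgin compression line:
S_c = C_c·H/(1+e₀)·log₁₀(σ'_f/σ'_0) = 0.38×6.1/(1+0.82)×log₁₀(125.5/75.5)
    = 1.2736 × 0.2207 = 0.2811 m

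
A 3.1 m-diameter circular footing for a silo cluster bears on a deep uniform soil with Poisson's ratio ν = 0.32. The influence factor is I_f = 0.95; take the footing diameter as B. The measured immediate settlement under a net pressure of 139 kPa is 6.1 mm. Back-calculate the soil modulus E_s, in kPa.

E_s ≈ 60200 kPa

S_e = q·B·(1−ν²)/E_s · I_f  ⇒  E_s = q·B·(1−ν²)·I_f / S_e.
E_s = 139 × 3.1 × 0.8976 × 0.95 / 0.0061 = 60240 kPa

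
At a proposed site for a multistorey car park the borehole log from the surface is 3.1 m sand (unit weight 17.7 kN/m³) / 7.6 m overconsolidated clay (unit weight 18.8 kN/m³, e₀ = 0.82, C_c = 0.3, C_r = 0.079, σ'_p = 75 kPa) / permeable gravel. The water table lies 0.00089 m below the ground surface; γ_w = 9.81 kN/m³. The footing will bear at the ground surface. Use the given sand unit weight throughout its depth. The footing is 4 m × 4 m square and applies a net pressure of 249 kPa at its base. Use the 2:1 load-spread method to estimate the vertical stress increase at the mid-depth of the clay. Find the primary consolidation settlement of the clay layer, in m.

Mid-depth of clay below the ground surface: z = 3.1 + 7.6/2 = 6.9 m.
Total vertical stress at mid-clay: σ_v = 17.7×3.1 + 18.8×3.8 = 126.31 kPa.
Pore pressure: u = 9.81×(6.9 − 0.00089) = 67.679 kPa.
Initial effective stress: σ'_0 = σ_v − u = 126.31 − 67.679 = 58.631 kPa.
Stress increase at mid-clay by the 2:1 spreading method:
Δσ = qBL/((B+z)(L+z)) = 249×4×4/((4+6.9)(4+6.9)) = 33.533 kPa
Final effective stress: σ'_f = 58.631 + 33.533 = 92.164 kPa.
σ'_f = 92.164 > σ'_p = 75 kPa, so the stress path crosses the preconsolidation pressure — recompression up to σ'_p, then virgin compression beyond:
S_c = H/(1+e₀)·[C_r·log₁₀(σ'_p/σ'_0) + C_c·log₁₀(σ'_f/σ'_p)]
    = 7.6/1.82 × [0.079×log₁₀(75/58.631) + 0.3×log₁₀(92.164/75)]
    = 4.1758 × [0.0084478 + 0.02685] = 0.1474 m

S_c ≈ 0.147 m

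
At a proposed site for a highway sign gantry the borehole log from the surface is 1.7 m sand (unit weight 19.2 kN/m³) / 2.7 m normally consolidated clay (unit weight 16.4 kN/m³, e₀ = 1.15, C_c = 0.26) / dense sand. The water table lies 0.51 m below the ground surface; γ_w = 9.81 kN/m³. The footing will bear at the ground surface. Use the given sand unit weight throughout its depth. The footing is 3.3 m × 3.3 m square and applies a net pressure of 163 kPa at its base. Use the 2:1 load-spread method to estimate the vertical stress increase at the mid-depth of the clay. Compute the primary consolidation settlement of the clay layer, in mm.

Mid-depth of clay below the ground surface: z = 1.7 + 2.7/2 = 3.05 m.
Total vertical stress at mid-clay: σ_v = 19.2×1.7 + 16.4×1.35 = 54.78 kPa.
Pore pressure: u = 9.81×(3.05 − 0.51) = 24.917 kPa.
Initial effective stress: σ'_0 = σ_v − u = 54.78 − 24.917 = 29.863 kPa.
Stress increase at mid-clay by the 2:1 spreading method:
Δσ = qBL/((B+z)(L+z)) = 163×3.3×3.3/((3.3+3.05)(3.3+3.05)) = 44.022 kPa
Final effective stress: σ'_f = σ'_0 + Δσ = 29.863 + 44.022 = 73.885 kPa.
Normally consolidated clay, so the full stress increment lies on the virgin compression line:
S_c = C_c·H/(1+e₀)·log₁₀(σ'_f/σ'_0) = 0.26×2.7/(1+1.15)×log₁₀(73.885/29.863)
    = 0.32651 × 0.39342 = 0.1285 m

S_c ≈ 128 mm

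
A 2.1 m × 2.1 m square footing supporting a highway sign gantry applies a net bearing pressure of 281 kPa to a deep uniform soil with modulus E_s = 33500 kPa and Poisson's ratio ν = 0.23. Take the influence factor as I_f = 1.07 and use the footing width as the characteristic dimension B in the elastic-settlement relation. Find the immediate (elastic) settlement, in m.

S_e ≈ 0.0179 m

Immediate (elastic) settlement: S_e = q·B·(1−ν²)/E_s · I_f.
S_e = 281 × 2.1 × (1 − 0.23²) / 33500 × 1.07
    = 281 × 2.1 × 0.9471 / 33500 × 1.07
    = 0.01785 m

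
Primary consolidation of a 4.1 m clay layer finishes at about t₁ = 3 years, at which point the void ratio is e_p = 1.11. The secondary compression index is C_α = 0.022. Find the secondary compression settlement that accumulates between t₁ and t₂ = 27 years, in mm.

Secondary compression: S_s = C_α·H/(1+e_p)·log₁₀(t₂/t₁)
S_s = 0.022×4.1/(1+1.11)×log₁₀(27/3)
    = 0.04275 × 0.9542 = 0.04079 m

S_s ≈ 40.8 mm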